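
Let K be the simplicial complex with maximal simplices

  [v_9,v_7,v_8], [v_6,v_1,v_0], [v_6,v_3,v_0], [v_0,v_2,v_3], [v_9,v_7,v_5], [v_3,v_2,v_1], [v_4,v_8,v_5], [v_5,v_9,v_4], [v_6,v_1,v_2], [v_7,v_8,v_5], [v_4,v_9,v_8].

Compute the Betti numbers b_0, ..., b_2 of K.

b_0 = 2, b_1 = 1, b_2 = 1.

We work with the vertex ordering v_0 < v_1 < v_2 < v_3 < v_4 < v_5 < v_6 < v_7 < v_8 < v_9. The simplices of K, each written with vertices in increasing order, are:

  0-simplices (10): [v_0], [v_1], [v_2], [v_3], [v_4], [v_5], [v_6], [v_7], [v_8], [v_9]
  1-simplices (19): (19 of them)
  2-simplices (11): (11 of them)

Hence C_0 ≅ Z^10, C_1 ≅ Z^19, C_2 ≅ Z^11.

∂_1: C_1 → C_0 is given by ∂[p,q] = [q] − [p]. For instance
  ∂[v_1,v_3] = [v_3] − [v_1].
This gives a 10×19 integer matrix of rank 8; reducing to Smith normal form yields diagonal entries (1,1,1,1,1,1,1,1).

∂_2: C_2 → C_1 sends each 2-simplex [p,q,r] to [q,r] − [p,r] + [p,q]. For instance
  ∂[v_5,v_7,v_8] = [v_7,v_8] − [v_5,v_8] + [v_5,v_7],
  ∂[v_1,v_2,v_3] = [v_2,v_3] − [v_1,v_3] + [v_1,v_2].
The resulting 19×11 matrix has rank 10, and its Smith normal form has invariant factors (1,1,1,1,1,1,1,1,1,1).

Computing H_k = (kernel of ∂_k) / (image of ∂_{k+1}):

  H_0: rank C_0 − rank ∂_1 = 10 − 8 = 2, and the invariant factors of ∂_1 are all 1, so H_0 = Z^2.
  H_1: rank ker ∂_1 − rank ∂_2 = (19 − 8) − 10 = 1, and the invariant factors of ∂_2 are all 1, so H_1 = Z.
  H_2: rank ker ∂_2 − rank ∂_3 = (11 − 10) − 0 = 1, and there is no ∂_3, so H_2 = Z.

As a check, the Euler characteristic is 10 − 19 + 11 = 2, which agrees with 2 − 1 + 1 = 2.

Hence the Betti numbers are b_0 = 2, b_1 = 1, b_2 = 1.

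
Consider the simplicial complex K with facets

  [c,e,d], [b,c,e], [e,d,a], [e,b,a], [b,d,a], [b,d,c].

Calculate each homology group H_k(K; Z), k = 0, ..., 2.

H_0 = Z,  H_1 = 0,  H_2 = Z.

Take the total order a < b < c < d < e on the vertex set. Then K (dimension 2) consists of the simplices:

  0-simplices (5): a, b, c, d, e
  1-simplices (9): ab, ad, ae, bc, bd, be, cd, ce, de
  2-simplices (6): abd, abe, ade, bcd, bce, cde

so the chain groups are C_0 ≅ Z^5, C_1 ≅ Z^9, C_2 ≅ Z^6.

Boundary ∂_1: C_1 → C_0 maps an edge to its endpoints' difference, ∂[p,q] = q − p. For instance
  ∂de = e − d.
This gives a 5×9 integer matrix of rank 4; reducing to Smith normal form yields diagonal entries (1,1,1,1).

∂_2: C_2 → C_1 sends each 2-simplex [p,q,r] to [q,r] − [p,r] + [p,q]. For instance
  ∂bce = ce − be + bc,
  ∂abe = be − ae + ab.
As a 9×6 matrix over Z this has rank 5, with invariant factors (1,1,1,1,1).

Computing H_k = (kernel of ∂_k) / (image of ∂_{k+1}):

  H_0: rank C_0 − rank ∂_1 = 5 − 4 = 1, and the invariant factors of ∂_1 are all 1, so H_0 ≅ Z.
  H_1: rank ker ∂_1 − rank ∂_2 = (9 − 4) − 5 = 0, and the invariant factors of ∂_2 are all 1, so H_1 ≅ 0.
  H_2: rank ker ∂_2 − rank ∂_3 = (6 − 5) − 0 = 1, and there is no ∂_3, so H_2 ≅ Z.

As a check, the Euler characteristic is 5 − 9 + 6 = 2, which agrees with 1 − 0 + 1 = 2.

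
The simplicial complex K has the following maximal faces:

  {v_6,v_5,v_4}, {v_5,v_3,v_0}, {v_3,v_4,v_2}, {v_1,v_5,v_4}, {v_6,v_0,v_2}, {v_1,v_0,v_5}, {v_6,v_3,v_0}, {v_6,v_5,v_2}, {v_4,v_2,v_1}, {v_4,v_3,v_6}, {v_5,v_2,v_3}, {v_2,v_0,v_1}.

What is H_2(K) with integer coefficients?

H_2 = 0.

Take the total order v_0 < v_1 < v_2 < v_3 < v_4 < v_5 < v_6 on the vertex set. Then K (dimension 2) consists of the simplices:

  0-simplices (7): [v_0], [v_1], [v_2], [v_3], [v_4], [v_5], [v_6]
  1-simplices (18): (18 of them)
  2-simplices (12): (12 of them)

so the chain groups are C_0 ≅ Z^7, C_1 ≅ Z^18, C_2 ≅ Z^12.

Boundary ∂_1: C_1 → C_0 sends each edge [p,q] (with p < q) to q − p.
This gives a 7×18 integer matrix of rank 6; reducing to Smith normal form yields diagonal entries (1,1,1,1,1,1).

The boundary map ∂_2: C_2 → C_1 maps a triangle to the signed sum of its edges. For instance
  ∂[v_0,v_1,v_2] = [v_1,v_2] − [v_0,v_2] + [v_0,v_1],
  ∂[v_0,v_3,v_6] = [v_3,v_6] − [v_0,v_6] + [v_0,v_3].
The resulting 18×12 matrix has rank 12, and its Smith normal form has invariant factors (1,1,1,1,1,1,1,1,1,1,1,2).

Reading off H_k = ker ∂_k / im ∂_{k+1}:

  H_2: rank ker ∂_2 − rank ∂_3 = (12 − 12) − 0 = 0, and there is no ∂_3, so H_2 ≅ 0.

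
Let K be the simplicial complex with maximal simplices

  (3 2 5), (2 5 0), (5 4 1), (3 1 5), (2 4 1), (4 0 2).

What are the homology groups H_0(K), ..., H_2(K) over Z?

We work with the vertex ordering 0 < 1 < 2 < 3 < 4 < 5. The simplices of K, each written with vertices in increasing order, are:

  0-simplices (6): [0], [1], [2], [3], [4], [5]
  1-simplices (12): [0,2], [0,4], [0,5], [1,2], [1,3], [1,4], [1,5], [2,3], [2,4], [2,5], [3,5], [4,5]
  2-simplices (6): [0,2,4], [0,2,5], [1,2,4], [1,3,5], [1,4,5], [2,3,5]

giving chain groups C_0 ≅ Z^6, C_1 ≅ Z^12, C_2 ≅ Z^6.

∂_1: C_1 → C_0 sends each edge [p,q] (with p < q) to q − p. For instance
  ∂[2,3] = [3] − [2].
The 6×12 boundary matrix has rank 5 and Smith normal form diag(1,1,1,1,1).

Boundary ∂_2: C_2 → C_1 acts by ∂[p,q,r] = [q,r] − [p,r] + [p,q]. For instance
  ∂[1,4,5] = [4,5] − [1,5] + [1,4],
  ∂[0,2,4] = [2,4] − [0,4] + [0,2].
The 12×6 boundary matrix has rank 6 and Smith normal form diag(1,1,1,1,1,1).

From H_k ≅ ker(∂_k) / im(∂_{k+1}) we obtain:

  H_0: rank C_0 − rank ∂_1 = 6 − 5 = 1, and the invariant factors of ∂_1 are all 1, so H_0 ≅ Z.
  H_1: rank ker ∂_1 − rank ∂_2 = (12 − 5) − 6 = 1, and the invariant factors of ∂_2 are all 1, so H_1 ≅ Z.
  H_2: rank ker ∂_2 − rank ∂_3 = (6 − 6) − 0 = 0, and there is no ∂_3, so H_2 ≅ 0.

(K is a triangulation of the cylinder S^1 x I.)

H_0 ≅ Z,  H_1 ≅ Z,  H_2 = 0.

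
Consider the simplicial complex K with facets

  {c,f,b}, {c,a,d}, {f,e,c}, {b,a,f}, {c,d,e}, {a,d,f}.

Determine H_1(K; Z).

We work with the vertex ordering a < b < c < d < e < f. The simplices of K, each written with vertices in increasing order, are:

  0-simplices (6): a, b, c, d, e, f
  1-simplices (12): ab, ac, ad, af, bc, bf, cd, ce, cf, de, df, ef
  2-simplices (6): abf, acd, adf, bcf, cde, cef

giving chain groups C_0 ≅ Z^6, C_1 ≅ Z^12, C_2 ≅ Z^6.

The boundary map ∂_1: C_1 → C_0 is given by ∂[p,q] = [q] − [p].
This gives a 6×12 integer matrix of rank 5; reducing to Smith normal form yields diagonal entries (1,1,1,1,1).

∂_2: C_2 → C_1 acts by ∂[p,q,r] = [q,r] − [p,r] + [p,q]. For instance
  ∂abf = bf − af + ab,
  ∂adf = df − af + ad.
The resulting 12×6 matrix has rank 6, and its Smith normal form has invariant factors (1,1,1,1,1,1).

From H_k ≅ ker(∂_k) / im(∂_{k+1}) we obtain:

  H_1: rank ker ∂_1 − rank ∂_2 = (12 − 5) − 6 = 1, and the invariant factors of ∂_2 are all 1, so H_1 = Z.

(K is a triangulation of the cylinder S^1 x I.)

H_1 = Z.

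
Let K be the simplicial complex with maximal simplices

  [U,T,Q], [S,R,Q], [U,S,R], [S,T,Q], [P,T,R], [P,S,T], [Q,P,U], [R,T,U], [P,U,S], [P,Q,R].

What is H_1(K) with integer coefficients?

H_1 ≅ Z/2.

Order the vertices as P < Q < R < S < T < U. Listing each simplex with vertices in this order, K has dimension 2 with simplices:

  0-simplices (6): P, Q, R, S, T, U
  1-simplices (15): PQ, PR, PS, PT, PU, QR, QS, QT, QU, RS, RT, RU, ST, SU, TU
  2-simplices (10): PQR, PQU, PRT, PST, PSU, QRS, QST, QTU, RSU, RTU

so the chain groups are C_0 ≅ Z^6, C_1 ≅ Z^15, C_2 ≅ Z^10.

∂_1: C_1 → C_0 maps an edge to its endpoints' difference, ∂[p,q] = q − p.
As a 6×15 matrix over Z this has rank 5, with invariant factors (1,1,1,1,1).

∂_2: C_2 → C_1 maps a triangle to the signed sum of its edges. For instance
  ∂PQU = QU − PU + PQ,
  ∂PRT = RT − PT + PR.
The resulting 15×10 matrix has rank 10, and its Smith normal form has invariant factors (1,1,1,1,1,1,1,1,1,2).

Computing H_k = (kernel of ∂_k) / (image of ∂_{k+1}):

  H_1: rank ker ∂_1 − rank ∂_2 = (15 − 5) − 10 = 0, and ∂_2 has invariant factor 2 > 1, so H_1 ≅ Z/2.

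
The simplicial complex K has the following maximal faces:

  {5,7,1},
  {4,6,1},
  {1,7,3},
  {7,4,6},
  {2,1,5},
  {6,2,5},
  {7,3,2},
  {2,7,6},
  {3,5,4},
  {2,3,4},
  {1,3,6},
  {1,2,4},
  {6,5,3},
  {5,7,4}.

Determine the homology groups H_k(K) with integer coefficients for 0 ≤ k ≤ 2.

Order the vertices as 1 < 2 < 3 < 4 < 5 < 6 < 7. Listing each simplex with vertices in this order, K has dimension 2 with simplices:

  0-simplices (7): [1], [2], [3], [4], [5], [6], [7]
  1-simplices (21): [1,2], [1,3], [1,4], [1,5], [1,6], [1,7], [2,3], [2,4], [2,5], [2,6], [2,7], [3,4], [3,5], [3,6], [3,7], [4,5], [4,6], [4,7], [5,6], [5,7], [6,7]
  2-simplices (14): [1,2,4], [1,2,5], [1,3,6], [1,3,7], [1,4,6], [1,5,7], [2,3,4], [2,3,7], [2,5,6], [2,6,7], [3,4,5], [3,5,6], [4,5,7], [4,6,7]

Hence C_0 ≅ Z^7, C_1 ≅ Z^21, C_2 ≅ Z^14.

∂_1: C_1 → C_0 maps an edge to its endpoints' difference, ∂[p,q] = q − p.
The 7×21 boundary matrix has rank 6 and Smith normal form diag(1,1,1,1,1,1).

The boundary map ∂_2: C_2 → C_1 acts by ∂[p,q,r] = [q,r] − [p,r] + [p,q]. For instance
  ∂[3,4,5] = [4,5] − [3,5] + [3,4],
  ∂[2,5,6] = [5,6] − [2,6] + [2,5].
This gives a 21×14 integer matrix of rank 13; reducing to Smith normal form yields diagonal entries (1,1,1,1,1,1,1,1,1,1,1,1,1).

Now H_k = ker ∂_k / im ∂_{k+1}, so:

  H_0: rank C_0 − rank ∂_1 = 7 − 6 = 1, and the invariant factors of ∂_1 are all 1, so H_0 ≅ Z.
  H_1: rank ker ∂_1 − rank ∂_2 = (21 − 6) − 13 = 2, and the invariant factors of ∂_2 are all 1, so H_1 ≅ Z^2.
  H_2: rank ker ∂_2 − rank ∂_3 = (14 − 13) − 0 = 1, and there is no ∂_3, so H_2 ≅ Z.

H_0 ≅ Z,  H_1 ≅ Z^2,  H_2 ≅ Z.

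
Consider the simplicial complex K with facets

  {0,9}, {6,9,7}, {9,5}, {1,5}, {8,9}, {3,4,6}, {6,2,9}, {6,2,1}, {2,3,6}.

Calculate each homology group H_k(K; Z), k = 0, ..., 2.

H_0 = Z,  H_1 = Z,  H_2 = 0.

Take the total order 0 < 1 < 2 < 3 < 4 < 5 < 6 < 7 < 8 < 9 on the vertex set. Then K (dimension 2) consists of the simplices:

  0-simplices (10): [0], [1], [2], [3], [4], [5], [6], [7], [8], [9]
  1-simplices (15): [0,9], [1,2], [1,5], [1,6], [2,3], [2,6], [2,9], [3,4], [3,6], [4,6], [5,9], [6,7], [6,9], [7,9], [8,9]
  2-simplices (5): [1,2,6], [2,3,6], [2,6,9], [3,4,6], [6,7,9]

so the chain groups are C_0 ≅ Z^10, C_1 ≅ Z^15, C_2 ≅ Z^5.

The boundary map ∂_1: C_1 → C_0 sends each edge [p,q] (with p < q) to q − p.
This gives a 10×15 integer matrix of rank 9; reducing to Smith normal form yields diagonal entries (1,1,1,1,1,1,1,1,1).

∂_2: C_2 → C_1 sends each 2-simplex [p,q,r] to [q,r] − [p,r] + [p,q]. For instance
  ∂[3,4,6] = [4,6] − [3,6] + [3,4],
  ∂[6,7,9] = [7,9] − [6,9] + [6,7].
This gives a 15×5 integer matrix of rank 5; reducing to Smith normal form yields diagonal entries (1,1,1,1,1).

Computing H_k = (kernel of ∂_k) / (image of ∂_{k+1}):

  H_0: rank C_0 − rank ∂_1 = 10 − 9 = 1, and the invariant factors of ∂_1 are all 1, so H_0 = Z.
  H_1: rank ker ∂_1 − rank ∂_2 = (15 − 9) − 5 = 1, and the invariant factors of ∂_2 are all 1, so H_1 = Z.
  H_2: rank ker ∂_2 − rank ∂_3 = (5 − 5) − 0 = 0, and there is no ∂_3, so H_2 = 0.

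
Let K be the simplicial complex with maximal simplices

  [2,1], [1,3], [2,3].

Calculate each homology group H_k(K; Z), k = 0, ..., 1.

K has 3 vertices, 3 edges.
rank ∂_0 = 0, rank ∂_1 = 2 ⇒ b_0 = 3 − 0 − 2 = 1; all invariant factors of ∂_1 are 1 so no torsion. So H_0 = Z.
rank ∂_1 = 2, rank ∂_2 = 0 ⇒ b_1 = 3 − 2 − 0 = 1. So H_1 = Z.

H_0 = Z,  H_1 = Z.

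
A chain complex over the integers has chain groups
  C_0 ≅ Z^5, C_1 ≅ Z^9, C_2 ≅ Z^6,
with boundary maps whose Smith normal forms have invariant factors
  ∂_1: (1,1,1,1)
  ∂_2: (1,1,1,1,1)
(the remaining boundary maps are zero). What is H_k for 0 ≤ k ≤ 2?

H_0: b_0 = 5 − 0 − 4 = 1; torsion from ∂_1 factors > 1: none. So H_0 ≅ Z.
H_1: b_1 = 9 − 4 − 5 = 0; torsion from ∂_2 factors > 1: none. So H_1 ≅ 0.
H_2: b_2 = 6 − 5 − 0 = 1; torsion from ∂_3 factors > 1: none. So H_2 ≅ Z.

H_0 ≅ Z,  H_1 = 0,  H_2 ≅ Z.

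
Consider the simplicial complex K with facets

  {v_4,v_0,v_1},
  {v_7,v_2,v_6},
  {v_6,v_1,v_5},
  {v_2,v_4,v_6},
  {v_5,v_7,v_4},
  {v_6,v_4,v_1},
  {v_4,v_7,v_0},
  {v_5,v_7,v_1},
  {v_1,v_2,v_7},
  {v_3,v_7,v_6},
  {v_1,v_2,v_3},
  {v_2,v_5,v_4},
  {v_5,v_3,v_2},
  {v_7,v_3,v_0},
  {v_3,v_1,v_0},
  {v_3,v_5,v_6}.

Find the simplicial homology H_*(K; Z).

We work with the vertex ordering v_0 < v_1 < v_2 < v_3 < v_4 < v_5 < v_6 < v_7. The simplices of K, each written with vertices in increasing order, are:

  0-simplices (8): [v_0], [v_1], [v_2], [v_3], [v_4], [v_5], [v_6], [v_7]
  1-simplices (24): (24 of them)
  2-simplices (16): (16 of them)

Hence C_0 ≅ Z^8, C_1 ≅ Z^24, C_2 ≅ Z^16.

∂_1: C_1 → C_0 maps an edge to its endpoints' difference, ∂[p,q] = q − p.
The 8×24 boundary matrix has rank 7 and Smith normal form diag(1,1,1,1,1,1,1).

The boundary map ∂_2: C_2 → C_1 maps a triangle to the signed sum of its edges. For instance
  ∂[v_1,v_2,v_3] = [v_2,v_3] − [v_1,v_3] + [v_1,v_2],
  ∂[v_2,v_3,v_5] = [v_3,v_5] − [v_2,v_5] + [v_2,v_3].
The resulting 24×16 matrix has rank 15, and its Smith normal form has invariant factors (1,1,1,1,1,1,1,1,1,1,1,1,1,1,1).

Now H_k = ker ∂_k / im ∂_{k+1}, so:

  H_0: rank C_0 − rank ∂_1 = 8 − 7 = 1, and the invariant factors of ∂_1 are all 1, so H_0 = Z.
  H_1: rank ker ∂_1 − rank ∂_2 = (24 − 7) − 15 = 2, and the invariant factors of ∂_2 are all 1, so H_1 = Z^2.
  H_2: rank ker ∂_2 − rank ∂_3 = (16 − 15) − 0 = 1, and there is no ∂_3, so H_2 = Z.

As a check, the Euler characteristic is 8 − 24 + 16 = 0, which agrees with 1 − 2 + 1 = 0.
(K is a triangulation of the torus T^2.)

H_0 = Z,  H_1 = Z^2,  H_2 = Z.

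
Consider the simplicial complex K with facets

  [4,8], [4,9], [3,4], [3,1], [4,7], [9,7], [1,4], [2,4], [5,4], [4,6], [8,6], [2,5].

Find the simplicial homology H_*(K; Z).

Take the total order 1 < 2 < 3 < 4 < 5 < 6 < 7 < 8 < 9 on the vertex set. Then K (dimension 1) consists of the simplices:

  0-simplices (9): [1], [2], [3], [4], [5], [6], [7], [8], [9]
  1-simplices (12): [1,3], [1,4], [2,4], [2,5], [3,4], [4,5], [4,6], [4,7], [4,8], [4,9], [6,8], [7,9]

so the chain groups are C_0 ≅ Z^9, C_1 ≅ Z^12.

The boundary map ∂_1: C_1 → C_0 maps an edge to its endpoints' difference, ∂[p,q] = q − p.
As a 9×12 matrix over Z this has rank 8, with invariant factors (1,1,1,1,1,1,1,1).

Now H_k = ker ∂_k / im ∂_{k+1}, so:

  H_0: rank C_0 − rank ∂_1 = 9 − 8 = 1, and the invariant factors of ∂_1 are all 1, so H_0 = Z.
  H_1: rank ker ∂_1 − rank ∂_2 = (12 − 8) − 0 = 4, and there is no ∂_2, so H_1 = Z^4.

(K is a triangulation of a wedge of 4 circles.)

H_0 = Z,  H_1 = Z^4.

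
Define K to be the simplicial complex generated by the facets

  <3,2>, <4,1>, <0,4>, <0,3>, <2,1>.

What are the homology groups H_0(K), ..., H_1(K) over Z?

H_0 ≅ Z,  H_1 ≅ Z.

Fix the vertex order 0 < 1 < 2 < 3 < 4 and write every simplex with vertices in increasing order. Then dim K = 1 and the simplices of K are:

  0-simplices (5): [0], [1], [2], [3], [4]
  1-simplices (5): [0,3], [0,4], [1,2], [1,4], [2,3]

Hence C_0 ≅ Z^5, C_1 ≅ Z^5.

The boundary map ∂_1: C_1 → C_0 is given by ∂[p,q] = [q] − [p]. For instance
  ∂[0,4] = [4] − [0].
As a 5×5 matrix over Z this has rank 4, with invariant factors (1,1,1,1).

Now H_k = ker ∂_k / im ∂_{k+1}, so:

  H_0: rank C_0 − rank ∂_1 = 5 − 4 = 1, and the invariant factors of ∂_1 are all 1, so H_0 ≅ Z.
  H_1: rank ker ∂_1 − rank ∂_2 = (5 − 4) − 0 = 1, and there is no ∂_2, so H_1 ≅ Z.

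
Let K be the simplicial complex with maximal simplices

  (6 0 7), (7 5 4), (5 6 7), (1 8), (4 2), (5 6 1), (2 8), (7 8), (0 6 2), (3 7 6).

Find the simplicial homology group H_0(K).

H_0 = Z.

We work with the vertex ordering 0 < 1 < 2 < 3 < 4 < 5 < 6 < 7 < 8. The simplices of K, each written with vertices in increasing order, are:

  0-simplices (9): [0], [1], [2], [3], [4], [5], [6], [7], [8]
  1-simplices (17): [0,2], [0,6], [0,7], [1,5], [1,6], [1,8], [2,4], [2,6], [2,8], [3,6], [3,7], [4,5], [4,7], [5,6], [5,7], [6,7], [7,8]
  2-simplices (6): [0,2,6], [0,6,7], [1,5,6], [3,6,7], [4,5,7], [5,6,7]

Hence C_0 ≅ Z^9, C_1 ≅ Z^17, C_2 ≅ Z^6.

∂_1: C_1 → C_0 sends each edge [p,q] (with p < q) to q − p.
The resulting 9×17 matrix has rank 8, and its Smith normal form has invariant factors (1,1,1,1,1,1,1,1).

Boundary ∂_2: C_2 → C_1 acts by ∂[p,q,r] = [q,r] − [p,r] + [p,q]. For instance
  ∂[1,5,6] = [5,6] − [1,6] + [1,5],
  ∂[0,6,7] = [6,7] − [0,7] + [0,6].
This gives a 17×6 integer matrix of rank 6; reducing to Smith normal form yields diagonal entries (1,1,1,1,1,1).

Computing H_k = (kernel of ∂_k) / (image of ∂_{k+1}):

  H_0: rank C_0 − rank ∂_1 = 9 − 8 = 1, and the invariant factors of ∂_1 are all 1, so H_0 ≅ Z.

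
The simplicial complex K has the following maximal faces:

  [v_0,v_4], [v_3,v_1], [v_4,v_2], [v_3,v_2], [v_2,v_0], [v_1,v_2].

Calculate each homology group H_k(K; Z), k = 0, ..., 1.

H_0 ≅ Z,  H_1 ≅ Z^2.

Order the vertices as v_0 < v_1 < v_2 < v_3 < v_4. Listing each simplex with vertices in this order, K has dimension 1 with simplices:

  0-simplices (5): [v_0], [v_1], [v_2], [v_3], [v_4]
  1-simplices (6): [v_0,v_2], [v_0,v_4], [v_1,v_2], [v_1,v_3], [v_2,v_3], [v_2,v_4]

so the chain groups are C_0 ≅ Z^5, C_1 ≅ Z^6.

Boundary ∂_1: C_1 → C_0 sends each edge [p,q] (with p < q) to q − p. For instance
  ∂[v_2,v_3] = [v_3] − [v_2].
As a 5×6 matrix over Z this has rank 4, with invariant factors (1,1,1,1).

Reading off H_k = ker ∂_k / im ∂_{k+1}:

  H_0: rank C_0 − rank ∂_1 = 5 − 4 = 1, and the invariant factors of ∂_1 are all 1, so H_0 ≅ Z.
  H_1: rank ker ∂_1 − rank ∂_2 = (6 − 4) − 0 = 2, and there is no ∂_2, so H_1 ≅ Z^2.

(K is a triangulation of a wedge of 2 circles.)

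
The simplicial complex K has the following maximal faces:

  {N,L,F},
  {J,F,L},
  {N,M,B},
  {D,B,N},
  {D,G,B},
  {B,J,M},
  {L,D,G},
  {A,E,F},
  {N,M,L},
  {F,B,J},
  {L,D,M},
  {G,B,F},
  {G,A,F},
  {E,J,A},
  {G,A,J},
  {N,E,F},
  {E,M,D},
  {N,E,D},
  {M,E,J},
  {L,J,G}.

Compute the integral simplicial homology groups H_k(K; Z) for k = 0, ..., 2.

K has 10 vertices, 30 edges, 20 triangles.
rank ∂_0 = 0, rank ∂_1 = 9 ⇒ b_0 = 10 − 0 − 9 = 1; all invariant factors of ∂_1 are 1 so no torsion. So H_0 ≅ Z.
rank ∂_1 = 9, rank ∂_2 = 20 ⇒ b_1 = 30 − 9 − 20 = 1; ∂_2 has invariant factor(s) [2] giving torsion. So H_1 ≅ Z ⊕ Z/2.
rank ∂_2 = 20, rank ∂_3 = 0 ⇒ b_2 = 20 − 20 − 0 = 0. So H_2 ≅ 0.

H_0 = Z,  H_1 = Z ⊕ Z/2,  H_2 = 0.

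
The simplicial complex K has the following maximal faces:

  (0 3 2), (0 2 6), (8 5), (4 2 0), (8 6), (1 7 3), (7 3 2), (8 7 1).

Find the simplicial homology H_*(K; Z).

Fix the vertex order 0 < 1 < 2 < 3 < 4 < 5 < 6 < 7 < 8 and write every simplex with vertices in increasing order. Then dim K = 2 and the simplices of K are:

  0-simplices (9): [0], [1], [2], [3], [4], [5], [6], [7], [8]
  1-simplices (15): [0,2], [0,3], [0,4], [0,6], [1,3], [1,7], [1,8], [2,3], [2,4], [2,6], [2,7], [3,7], [5,8], [6,8], [7,8]
  2-simplices (6): [0,2,3], [0,2,4], [0,2,6], [1,3,7], [1,7,8], [2,3,7]

so the chain groups are C_0 ≅ Z^9, C_1 ≅ Z^15, C_2 ≅ Z^6.

The boundary map ∂_1: C_1 → C_0 maps an edge to its endpoints' difference, ∂[p,q] = q − p.
As a 9×15 matrix over Z this has rank 8, with invariant factors (1,1,1,1,1,1,1,1).

Boundary ∂_2: C_2 → C_1 maps a triangle to the signed sum of its edges. For instance
  ∂[0,2,3] = [2,3] − [0,3] + [0,2],
  ∂[2,3,7] = [3,7] − [2,7] + [2,3].
This gives a 15×6 integer matrix of rank 6; reducing to Smith normal form yields diagonal entries (1,1,1,1,1,1).

From H_k ≅ ker(∂_k) / im(∂_{k+1}) we obtain:

  H_0: rank C_0 − rank ∂_1 = 9 − 8 = 1, and the invariant factors of ∂_1 are all 1, so H_0 = Z.
  H_1: rank ker ∂_1 − rank ∂_2 = (15 − 8) − 6 = 1, and the invariant factors of ∂_2 are all 1, so H_1 = Z.
  H_2: rank ker ∂_2 − rank ∂_3 = (6 − 6) − 0 = 0, and there is no ∂_3, so H_2 = 0.

H_0 = Z,  H_1 = Z,  H_2 = 0.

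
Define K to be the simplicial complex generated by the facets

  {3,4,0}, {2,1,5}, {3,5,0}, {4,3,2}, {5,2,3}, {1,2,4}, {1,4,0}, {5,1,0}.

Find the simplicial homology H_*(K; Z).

H_0 ≅ Z,  H_1 = 0,  H_2 ≅ Z.

Take the total order 0 < 1 < 2 < 3 < 4 < 5 on the vertex set. Then K (dimension 2) consists of the simplices:

  0-simplices (6): [0], [1], [2], [3], [4], [5]
  1-simplices (12): [0,1], [0,3], [0,4], [0,5], [1,2], [1,4], [1,5], [2,3], [2,4], [2,5], [3,4], [3,5]
  2-simplices (8): [0,1,4], [0,1,5], [0,3,4], [0,3,5], [1,2,4], [1,2,5], [2,3,4], [2,3,5]

giving chain groups C_0 ≅ Z^6, C_1 ≅ Z^12, C_2 ≅ Z^8.

Boundary ∂_1: C_1 → C_0 maps an edge to its endpoints' difference, ∂[p,q] = q − p.
The 6×12 boundary matrix has rank 5 and Smith normal form diag(1,1,1,1,1).

The boundary map ∂_2: C_2 → C_1 sends each 2-simplex [p,q,r] to [q,r] − [p,r] + [p,q]. For instance
  ∂[0,3,5] = [3,5] − [0,5] + [0,3],
  ∂[2,3,4] = [3,4] − [2,4] + [2,3].
This gives a 12×8 integer matrix of rank 7; reducing to Smith normal form yields diagonal entries (1,1,1,1,1,1,1).

Computing H_k = (kernel of ∂_k) / (image of ∂_{k+1}):

  H_0: rank C_0 − rank ∂_1 = 6 − 5 = 1, and the invariant factors of ∂_1 are all 1, so H_0 = Z.
  H_1: rank ker ∂_1 − rank ∂_2 = (12 − 5) − 7 = 0, and the invariant factors of ∂_2 are all 1, so H_1 = 0.
  H_2: rank ker ∂_2 − rank ∂_3 = (8 − 7) − 0 = 1, and there is no ∂_3, so H_2 = Z.

(K is a triangulation of the 2-sphere S^2.)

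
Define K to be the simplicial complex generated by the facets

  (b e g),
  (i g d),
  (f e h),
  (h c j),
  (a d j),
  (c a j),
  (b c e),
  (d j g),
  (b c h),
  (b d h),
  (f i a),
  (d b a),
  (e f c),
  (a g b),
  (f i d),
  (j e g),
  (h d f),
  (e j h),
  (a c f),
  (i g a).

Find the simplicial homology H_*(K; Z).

H_0 = Z,  H_1 = Z × Z/2,  H_2 = 0.

Fix the vertex order a < b < c < d < e < f < g < h < i < j and write every simplex with vertices in increasing order. Then dim K = 2 and the simplices of K are:

  0-simplices (10): a, b, c, d, e, f, g, h, i, j
  1-simplices (30): ab, ac, ad, af, ag, ai, aj, bc, bd, be, bg, bh, ce, cf, ch, cj, df, dg, dh, di, dj, ef, eg, eh, ej, fh, fi, gi, gj, hj
  2-simplices (20): abd, abg, acf, acj, adj, afi, agi, bce, bch, bdh, beg, cef, chj, dfh, dfi, dgi, dgj, efh, egj, ehj

giving chain groups C_0 ≅ Z^10, C_1 ≅ Z^30, C_2 ≅ Z^20.

Boundary ∂_1: C_1 → C_0 sends each edge [p,q] (with p < q) to q − p. For instance
  ∂ab = b − a.
The resulting 10×30 matrix has rank 9, and its Smith normal form has invariant factors (1,1,1,1,1,1,1,1,1).

∂_2: C_2 → C_1 acts by ∂[p,q,r] = [q,r] − [p,r] + [p,q]. For instance
  ∂afi = fi − ai + af,
  ∂egj = gj − ej + eg.
The resulting 30×20 matrix has rank 20, and its Smith normal form has invariant factors (1,1,1,1,1,1,1,1,1,1,1,1,1,1,1,1,1,1,1,2).

Reading off H_k = ker ∂_k / im ∂_{k+1}:

  H_0: rank C_0 − rank ∂_1 = 10 − 9 = 1, and the invariant factors of ∂_1 are all 1, so H_0 = Z.
  H_1: rank ker ∂_1 − rank ∂_2 = (30 − 9) − 20 = 1, and ∂_2 has invariant factor 2 > 1, so H_1 = Z × Z/2.
  H_2: rank ker ∂_2 − rank ∂_3 = (20 − 20) − 0 = 0, and there is no ∂_3, so H_2 = 0.

As a check, the Euler characteristic is 10 − 30 + 20 = 0, which agrees with 1 − 1 + 0 = 0.
(K is a triangulation of the Klein bottle.)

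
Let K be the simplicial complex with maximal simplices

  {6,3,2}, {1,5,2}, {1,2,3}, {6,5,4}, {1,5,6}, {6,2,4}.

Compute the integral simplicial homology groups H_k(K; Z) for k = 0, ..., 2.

H_0 = Z,  H_1 = Z,  H_2 = 0.

Fix the vertex order 1 < 2 < 3 < 4 < 5 < 6 and write every simplex with vertices in increasing order. Then dim K = 2 and the simplices of K are:

  0-simplices (6): [1], [2], [3], [4], [5], [6]
  1-simplices (12): [1,2], [1,3], [1,5], [1,6], [2,3], [2,4], [2,5], [2,6], [3,6], [4,5], [4,6], [5,6]
  2-simplices (6): [1,2,3], [1,2,5], [1,5,6], [2,3,6], [2,4,6], [4,5,6]

Hence C_0 ≅ Z^6, C_1 ≅ Z^12, C_2 ≅ Z^6.

∂_1: C_1 → C_0 is given by ∂[p,q] = [q] − [p]. For instance
  ∂[2,5] = [5] − [2].
As a 6×12 matrix over Z this has rank 5, with invariant factors (1,1,1,1,1).

Boundary ∂_2: C_2 → C_1 sends each 2-simplex [p,q,r] to [q,r] − [p,r] + [p,q]. For instance
  ∂[1,5,6] = [5,6] − [1,6] + [1,5],
  ∂[1,2,3] = [2,3] − [1,3] + [1,2].
The resulting 12×6 matrix has rank 6, and its Smith normal form has invariant factors (1,1,1,1,1,1).

Computing H_k = (kernel of ∂_k) / (image of ∂_{k+1}):

  H_0: rank C_0 − rank ∂_1 = 6 − 5 = 1, and the invariant factors of ∂_1 are all 1, so H_0 ≅ Z.
  H_1: rank ker ∂_1 − rank ∂_2 = (12 − 5) − 6 = 1, and the invariant factors of ∂_2 are all 1, so H_1 ≅ Z.
  H_2: rank ker ∂_2 − rank ∂_3 = (6 − 6) − 0 = 0, and there is no ∂_3, so H_2 ≅ 0.

(K is a triangulation of the cylinder S^1 x I.)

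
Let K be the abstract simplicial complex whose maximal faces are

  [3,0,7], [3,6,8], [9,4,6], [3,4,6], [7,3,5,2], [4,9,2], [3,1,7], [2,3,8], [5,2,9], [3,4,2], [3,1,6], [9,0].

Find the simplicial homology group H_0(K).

Take the total order 0 < 1 < 2 < 3 < 4 < 5 < 6 < 7 < 8 < 9 on the vertex set. Then K (dimension 3) consists of the simplices:

  0-simplices (10): [0], [1], [2], [3], [4], [5], [6], [7], [8], [9]
  1-simplices (23): [0,3], [0,7], [0,9], [1,3], [1,6], [1,7], [2,3], [2,4], [2,5], [2,7], [2,8], [2,9], [3,4], [3,5], [3,6], [3,7], [3,8], [4,6], [4,9], [5,7], [5,9], [6,8], [6,9]
  2-simplices (14): [0,3,7], [1,3,6], [1,3,7], [2,3,4], [2,3,5], [2,3,7], [2,3,8], [2,4,9], [2,5,7], [2,5,9], [3,4,6], [3,5,7], [3,6,8], [4,6,9]
  3-simplices (1): [2,3,5,7]

giving chain groups C_0 ≅ Z^10, C_1 ≅ Z^23, C_2 ≅ Z^14, C_3 ≅ Z^1.

The boundary map ∂_1: C_1 → C_0 sends each edge [p,q] (with p < q) to q − p.
The 10×23 boundary matrix has rank 9 and Smith normal form diag(1,1,1,1,1,1,1,1,1).

The boundary map ∂_2: C_2 → C_1 sends each 2-simplex [p,q,r] to [q,r] − [p,r] + [p,q]. For instance
  ∂[2,3,7] = [3,7] − [2,7] + [2,3],
  ∂[2,4,9] = [4,9] − [2,9] + [2,4].
This gives a 23×14 integer matrix of rank 13; reducing to Smith normal form yields diagonal entries (1,1,1,1,1,1,1,1,1,1,1,1,1).

The boundary map ∂_3: C_3 → C_2 sends each 3-simplex σ to the alternating sum Σ_i (−1)^i (σ with its i-th vertex removed). For instance
  ∂[2,3,5,7] = [3,5,7] − [2,5,7] + [2,3,7] − [2,3,5].
The 14×1 boundary matrix has rank 1 and Smith normal form diag(1).

From H_k ≅ ker(∂_k) / im(∂_{k+1}) we obtain:

  H_0: rank C_0 − rank ∂_1 = 10 − 9 = 1, and the invariant factors of ∂_1 are all 1, so H_0 = Z.

H_0 ≅ Z.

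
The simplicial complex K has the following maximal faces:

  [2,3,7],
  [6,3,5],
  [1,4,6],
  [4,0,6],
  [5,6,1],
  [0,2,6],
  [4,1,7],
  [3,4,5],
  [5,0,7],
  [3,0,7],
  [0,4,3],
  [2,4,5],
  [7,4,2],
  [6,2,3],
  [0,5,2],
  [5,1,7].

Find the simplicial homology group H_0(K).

Order the vertices as 0 < 1 < 2 < 3 < 4 < 5 < 6 < 7. Listing each simplex with vertices in this order, K has dimension 2 with simplices:

  0-simplices (8): [0], [1], [2], [3], [4], [5], [6], [7]
  1-simplices (24): (24 of them)
  2-simplices (16): [0,2,5], [0,2,6], [0,3,4], [0,3,7], [0,4,6], [0,5,7], [1,4,6], [1,4,7], [1,5,6], [1,5,7], [2,3,6], [2,3,7], [2,4,5], [2,4,7], [3,4,5], [3,5,6]

giving chain groups C_0 ≅ Z^8, C_1 ≅ Z^24, C_2 ≅ Z^16.

∂_1: C_1 → C_0 sends each edge [p,q] (with p < q) to q − p. For instance
  ∂[3,7] = [7] − [3].
This gives a 8×24 integer matrix of rank 7; reducing to Smith normal form yields diagonal entries (1,1,1,1,1,1,1).

The boundary map ∂_2: C_2 → C_1 sends each 2-simplex [p,q,r] to [q,r] − [p,r] + [p,q]. For instance
  ∂[1,4,7] = [4,7] − [1,7] + [1,4],
  ∂[0,3,7] = [3,7] − [0,7] + [0,3].
This gives a 24×16 integer matrix of rank 15; reducing to Smith normal form yields diagonal entries (1,1,1,1,1,1,1,1,1,1,1,1,1,1,1).

Reading off H_k = ker ∂_k / im ∂_{k+1}:

  H_0: rank C_0 − rank ∂_1 = 8 − 7 = 1, and the invariant factors of ∂_1 are all 1, so H_0 ≅ Z.

H_0 ≅ Z.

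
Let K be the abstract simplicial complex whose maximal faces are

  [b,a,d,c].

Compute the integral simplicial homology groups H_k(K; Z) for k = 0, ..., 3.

H_0 = Z,  H_1 = 0,  H_2 = 0,  H_3 = 0.

Fix the vertex order a < b < c < d and write every simplex with vertices in increasing order. Then dim K = 3 and the simplices of K are:

  0-simplices (4): a, b, c, d
  1-simplices (6): ab, ac, ad, bc, bd, cd
  2-simplices (4): abc, abd, acd, bcd
  3-simplices (1): abcd

giving chain groups C_0 ≅ Z^4, C_1 ≅ Z^6, C_2 ≅ Z^4, C_3 ≅ Z^1.

∂_1: C_1 → C_0 maps an edge to its endpoints' difference, ∂[p,q] = q − p. For instance
  ∂ab = b − a.
As a 4×6 matrix over Z this has rank 3, with invariant factors (1,1,1).

∂_2: C_2 → C_1 sends each 2-simplex [p,q,r] to [q,r] − [p,r] + [p,q]. For instance
  ∂acd = cd − ad + ac,
  ∂abd = bd − ad + ab.
The 6×4 boundary matrix has rank 3 and Smith normal form diag(1,1,1).

Boundary ∂_3: C_3 → C_2 sends each 3-simplex σ to the alternating sum Σ_i (−1)^i (σ with its i-th vertex removed). For instance
  ∂abcd = bcd − acd + abd − abc.
The resulting 4×1 matrix has rank 1, and its Smith normal form has invariant factors (1).

Reading off H_k = ker ∂_k / im ∂_{k+1}:

  H_0: rank C_0 − rank ∂_1 = 4 − 3 = 1, and the invariant factors of ∂_1 are all 1, so H_0 = Z.
  H_1: rank ker ∂_1 − rank ∂_2 = (6 − 3) − 3 = 0, and the invariant factors of ∂_2 are all 1, so H_1 = 0.
  H_2: rank ker ∂_2 − rank ∂_3 = (4 − 3) − 1 = 0, and the invariant factors of ∂_3 are all 1, so H_2 = 0.
  H_3: rank ker ∂_3 − rank ∂_4 = (1 − 1) − 0 = 0, and there is no ∂_4, so H_3 = 0.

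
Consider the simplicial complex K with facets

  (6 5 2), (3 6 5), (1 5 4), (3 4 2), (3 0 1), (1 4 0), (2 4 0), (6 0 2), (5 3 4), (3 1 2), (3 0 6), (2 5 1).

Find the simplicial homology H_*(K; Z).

We work with the vertex ordering 0 < 1 < 2 < 3 < 4 < 5 < 6. The simplices of K, each written with vertices in increasing order, are:

  0-simplices (7): [0], [1], [2], [3], [4], [5], [6]
  1-simplices (18): [0,1], [0,2], [0,3], [0,4], [0,6], [1,2], [1,3], [1,4], [1,5], [2,3], [2,4], [2,5], [2,6], [3,4], [3,5], [3,6], [4,5], [5,6]
  2-simplices (12): [0,1,3], [0,1,4], [0,2,4], [0,2,6], [0,3,6], [1,2,3], [1,2,5], [1,4,5], [2,3,4], [2,5,6], [3,4,5], [3,5,6]

giving chain groups C_0 ≅ Z^7, C_1 ≅ Z^18, C_2 ≅ Z^12.

Boundary ∂_1: C_1 → C_0 is given by ∂[p,q] = [q] − [p]. For instance
  ∂[1,5] = [5] − [1].
The 7×18 boundary matrix has rank 6 and Smith normal form diag(1,1,1,1,1,1).

Boundary ∂_2: C_2 → C_1 maps a triangle to the signed sum of its edges. For instance
  ∂[1,2,5] = [2,5] − [1,5] + [1,2],
  ∂[0,1,3] = [1,3] − [0,3] + [0,1].
The resulting 18×12 matrix has rank 12, and its Smith normal form has invariant factors (1,1,1,1,1,1,1,1,1,1,1,2).

Computing H_k = (kernel of ∂_k) / (image of ∂_{k+1}):

  H_0: rank C_0 − rank ∂_1 = 7 − 6 = 1, and the invariant factors of ∂_1 are all 1, so H_0 ≅ Z.
  H_1: rank ker ∂_1 − rank ∂_2 = (18 − 6) − 12 = 0, and ∂_2 has invariant factor 2 > 1, so H_1 ≅ Z/2.
  H_2: rank ker ∂_2 − rank ∂_3 = (12 − 12) − 0 = 0, and there is no ∂_3, so H_2 ≅ 0.

As a check, the Euler characteristic is 7 − 18 + 12 = 1, which agrees with 1 − 0 + 0 = 1.
(K is a triangulation of the real projective plane RP^2.)

H_0 = Z,  H_1 = Z/2,  H_2 = 0.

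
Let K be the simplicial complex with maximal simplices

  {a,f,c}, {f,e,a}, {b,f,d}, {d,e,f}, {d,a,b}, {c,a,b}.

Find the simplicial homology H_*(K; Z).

We work with the vertex ordering a < b < c < d < e < f. The simplices of K, each written with vertices in increasing order, are:

  0-simplices (6): a, b, c, d, e, f
  1-simplices (12): ab, ac, ad, ae, af, bc, bd, bf, cf, de, df, ef
  2-simplices (6): abc, abd, acf, aef, bdf, def

giving chain groups C_0 ≅ Z^6, C_1 ≅ Z^12, C_2 ≅ Z^6.

The boundary map ∂_1: C_1 → C_0 is given by ∂[p,q] = [q] − [p]. For instance
  ∂ef = f − e.
The 6×12 boundary matrix has rank 5 and Smith normal form diag(1,1,1,1,1).

∂_2: C_2 → C_1 maps a triangle to the signed sum of its edges. For instance
  ∂def = ef − df + de,
  ∂aef = ef − af + ae.
The resulting 12×6 matrix has rank 6, and its Smith normal form has invariant factors (1,1,1,1,1,1).

Now H_k = ker ∂_k / im ∂_{k+1}, so:

  H_0: rank C_0 − rank ∂_1 = 6 − 5 = 1, and the invariant factors of ∂_1 are all 1, so H_0 ≅ Z.
  H_1: rank ker ∂_1 − rank ∂_2 = (12 − 5) − 6 = 1, and the invariant factors of ∂_2 are all 1, so H_1 ≅ Z.
  H_2: rank ker ∂_2 − rank ∂_3 = (6 − 6) − 0 = 0, and there is no ∂_3, so H_2 ≅ 0.

H_0 = Z,  H_1 = Z,  H_2 = 0.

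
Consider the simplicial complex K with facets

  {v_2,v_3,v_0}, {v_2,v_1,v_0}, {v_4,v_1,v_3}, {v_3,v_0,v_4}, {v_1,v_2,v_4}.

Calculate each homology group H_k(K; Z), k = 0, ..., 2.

H_0 = Z,  H_1 = Z,  H_2 = 0.

Take the total order v_0 < v_1 < v_2 < v_3 < v_4 on the vertex set. Then K (dimension 2) consists of the simplices:

  0-simplices (5): [v_0], [v_1], [v_2], [v_3], [v_4]
  1-simplices (10): [v_0,v_1], [v_0,v_2], [v_0,v_3], [v_0,v_4], [v_1,v_2], [v_1,v_3], [v_1,v_4], [v_2,v_3], [v_2,v_4], [v_3,v_4]
  2-simplices (5): [v_0,v_1,v_2], [v_0,v_2,v_3], [v_0,v_3,v_4], [v_1,v_2,v_4], [v_1,v_3,v_4]

giving chain groups C_0 ≅ Z^5, C_1 ≅ Z^10, C_2 ≅ Z^5.

The boundary map ∂_1: C_1 → C_0 is given by ∂[p,q] = [q] − [p]. For instance
  ∂[v_0,v_2] = [v_2] − [v_0].
As a 5×10 matrix over Z this has rank 4, with invariant factors (1,1,1,1).

The boundary map ∂_2: C_2 → C_1 acts by ∂[p,q,r] = [q,r] − [p,r] + [p,q]. For instance
  ∂[v_0,v_3,v_4] = [v_3,v_4] − [v_0,v_4] + [v_0,v_3],
  ∂[v_0,v_2,v_3] = [v_2,v_3] − [v_0,v_3] + [v_0,v_2].
The 10×5 boundary matrix has rank 5 and Smith normal form diag(1,1,1,1,1).

From H_k ≅ ker(∂_k) / im(∂_{k+1}) we obtain:

  H_0: rank C_0 − rank ∂_1 = 5 − 4 = 1, and the invariant factors of ∂_1 are all 1, so H_0 = Z.
  H_1: rank ker ∂_1 − rank ∂_2 = (10 − 4) − 5 = 1, and the invariant factors of ∂_2 are all 1, so H_1 = Z.
  H_2: rank ker ∂_2 − rank ∂_3 = (5 − 5) − 0 = 0, and there is no ∂_3, so H_2 = 0.

As a check, the Euler characteristic is 5 − 10 + 5 = 0, which agrees with 1 − 1 + 0 = 0.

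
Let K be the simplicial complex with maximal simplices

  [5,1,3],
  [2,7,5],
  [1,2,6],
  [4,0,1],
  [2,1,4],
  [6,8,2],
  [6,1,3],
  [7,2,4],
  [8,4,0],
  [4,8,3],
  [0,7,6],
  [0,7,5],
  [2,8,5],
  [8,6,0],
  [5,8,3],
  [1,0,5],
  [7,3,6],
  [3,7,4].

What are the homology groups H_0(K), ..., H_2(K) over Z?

Take the total order 0 < 1 < 2 < 3 < 4 < 5 < 6 < 7 < 8 on the vertex set. Then K (dimension 2) consists of the simplices:

  0-simplices (9): [0], [1], [2], [3], [4], [5], [6], [7], [8]
  1-simplices (27): (27 of them)
  2-simplices (18): [0,1,4], [0,1,5], [0,4,8], [0,5,7], [0,6,7], [0,6,8], [1,2,4], [1,2,6], [1,3,5], [1,3,6], [2,4,7], [2,5,7], [2,5,8], [2,6,8], [3,4,7], [3,4,8], [3,5,8], [3,6,7]

Hence C_0 ≅ Z^9, C_1 ≅ Z^27, C_2 ≅ Z^18.

∂_1: C_1 → C_0 sends each edge [p,q] (with p < q) to q − p. For instance
  ∂[3,8] = [8] − [3].
This gives a 9×27 integer matrix of rank 8; reducing to Smith normal form yields diagonal entries (1,1,1,1,1,1,1,1).

∂_2: C_2 → C_1 maps a triangle to the signed sum of its edges. For instance
  ∂[2,6,8] = [6,8] − [2,8] + [2,6],
  ∂[0,4,8] = [4,8] − [0,8] + [0,4].
This gives a 27×18 integer matrix of rank 17; reducing to Smith normal form yields diagonal entries (1,1,1,1,1,1,1,1,1,1,1,1,1,1,1,1,1).

Reading off H_k = ker ∂_k / im ∂_{k+1}:

  H_0: rank C_0 − rank ∂_1 = 9 − 8 = 1, and the invariant factors of ∂_1 are all 1, so H_0 ≅ Z.
  H_1: rank ker ∂_1 − rank ∂_2 = (27 − 8) − 17 = 2, and the invariant factors of ∂_2 are all 1, so H_1 ≅ Z^2.
  H_2: rank ker ∂_2 − rank ∂_3 = (18 − 17) − 0 = 1, and there is no ∂_3, so H_2 ≅ Z.

As a check, the Euler characteristic is 9 − 27 + 18 = 0, which agrees with 1 − 2 + 1 = 0.
(K is a triangulation of the torus T^2.)

H_0 = Z,  H_1 = Z^2,  H_2 = Z.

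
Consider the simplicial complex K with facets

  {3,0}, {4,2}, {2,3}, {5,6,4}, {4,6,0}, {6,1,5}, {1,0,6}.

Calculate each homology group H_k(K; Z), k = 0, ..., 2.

H_0 = Z,  H_1 = Z,  H_2 = 0.

Order the vertices as 0 < 1 < 2 < 3 < 4 < 5 < 6. Listing each simplex with vertices in this order, K has dimension 2 with simplices:

  0-simplices (7): [0], [1], [2], [3], [4], [5], [6]
  1-simplices (11): [0,1], [0,3], [0,4], [0,6], [1,5], [1,6], [2,3], [2,4], [4,5], [4,6], [5,6]
  2-simplices (4): [0,1,6], [0,4,6], [1,5,6], [4,5,6]

giving chain groups C_0 ≅ Z^7, C_1 ≅ Z^11, C_2 ≅ Z^4.

∂_1: C_1 → C_0 maps an edge to its endpoints' difference, ∂[p,q] = q − p. For instance
  ∂[2,3] = [3] − [2].
This gives a 7×11 integer matrix of rank 6; reducing to Smith normal form yields diagonal entries (1,1,1,1,1,1).

Boundary ∂_2: C_2 → C_1 sends each 2-simplex [p,q,r] to [q,r] − [p,r] + [p,q]. For instance
  ∂[4,5,6] = [5,6] − [4,6] + [4,5],
  ∂[0,1,6] = [1,6] − [0,6] + [0,1].
The resulting 11×4 matrix has rank 4, and its Smith normal form has invariant factors (1,1,1,1).

Reading off H_k = ker ∂_k / im ∂_{k+1}:

  H_0: rank C_0 − rank ∂_1 = 7 − 6 = 1, and the invariant factors of ∂_1 are all 1, so H_0 = Z.
  H_1: rank ker ∂_1 − rank ∂_2 = (11 − 6) − 4 = 1, and the invariant factors of ∂_2 are all 1, so H_1 = Z.
  H_2: rank ker ∂_2 − rank ∂_3 = (4 − 4) − 0 = 0, and there is no ∂_3, so H_2 = 0.

As a check, the Euler characteristic is 7 − 11 + 4 = 0, which agrees with 1 − 1 + 0 = 0.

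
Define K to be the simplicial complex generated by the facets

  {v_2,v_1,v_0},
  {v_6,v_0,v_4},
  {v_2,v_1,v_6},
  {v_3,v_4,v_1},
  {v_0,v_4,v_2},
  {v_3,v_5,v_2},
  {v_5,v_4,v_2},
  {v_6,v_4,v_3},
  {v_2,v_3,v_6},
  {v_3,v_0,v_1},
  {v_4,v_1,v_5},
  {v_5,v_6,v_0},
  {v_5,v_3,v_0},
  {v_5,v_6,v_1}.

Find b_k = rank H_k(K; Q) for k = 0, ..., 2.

Fix the vertex order v_0 < v_1 < v_2 < v_3 < v_4 < v_5 < v_6 and write every simplex with vertices in increasing order. Then dim K = 2 and the simplices of K are:

  0-simplices (7): [v_0], [v_1], [v_2], [v_3], [v_4], [v_5], [v_6]
  1-simplices (21): (21 of them)
  2-simplices (14): (14 of them)

Hence C_0 ≅ Z^7, C_1 ≅ Z^21, C_2 ≅ Z^14.

The boundary map ∂_1: C_1 → C_0 is given by ∂[p,q] = [q] − [p].
The resulting 7×21 matrix has rank 6, and its Smith normal form has invariant factors (1,1,1,1,1,1).

Boundary ∂_2: C_2 → C_1 sends each 2-simplex [p,q,r] to [q,r] − [p,r] + [p,q]. For instance
  ∂[v_1,v_2,v_6] = [v_2,v_6] − [v_1,v_6] + [v_1,v_2],
  ∂[v_0,v_1,v_2] = [v_1,v_2] − [v_0,v_2] + [v_0,v_1].
As a 21×14 matrix over Z this has rank 13, with invariant factors (1,1,1,1,1,1,1,1,1,1,1,1,1).

Now H_k = ker ∂_k / im ∂_{k+1}, so:

  H_0: rank C_0 − rank ∂_1 = 7 − 6 = 1, and the invariant factors of ∂_1 are all 1, so H_0 ≅ Z.
  H_1: rank ker ∂_1 − rank ∂_2 = (21 − 6) − 13 = 2, and the invariant factors of ∂_2 are all 1, so H_1 ≅ Z^2.
  H_2: rank ker ∂_2 − rank ∂_3 = (14 − 13) − 0 = 1, and there is no ∂_3, so H_2 ≅ Z.

(K is a triangulation of the torus T^2.)

Hence the Betti numbers are b_0 = 1, b_1 = 2, b_2 = 1.

b_0 = 1, b_1 = 2, b_2 = 1.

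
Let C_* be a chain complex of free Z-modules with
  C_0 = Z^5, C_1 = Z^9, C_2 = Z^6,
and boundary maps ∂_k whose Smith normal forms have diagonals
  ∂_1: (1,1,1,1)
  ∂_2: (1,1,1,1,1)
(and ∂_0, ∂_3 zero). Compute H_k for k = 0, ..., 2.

H_0 ≅ Z,  H_1 = 0,  H_2 ≅ Z.

H_0: b_0 = 5 − 0 − 4 = 1; torsion from ∂_1 factors > 1: none. So H_0 ≅ Z.
H_1: b_1 = 9 − 4 − 5 = 0; torsion from ∂_2 factors > 1: none. So H_1 ≅ 0.
H_2: b_2 = 6 − 5 − 0 = 1; torsion from ∂_3 factors > 1: none. So H_2 ≅ Z.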